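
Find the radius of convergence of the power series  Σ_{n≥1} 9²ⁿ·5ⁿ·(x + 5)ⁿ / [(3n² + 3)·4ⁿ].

R = 4/405

By the ratio test, |a_{n+1}/a_n| = [(3n² + 3)/(3(n+1)² + 3)] · 81·5/4 → 405/4.
The series converges when 405/4 · |x + 5| < 1, giving R = 4/405.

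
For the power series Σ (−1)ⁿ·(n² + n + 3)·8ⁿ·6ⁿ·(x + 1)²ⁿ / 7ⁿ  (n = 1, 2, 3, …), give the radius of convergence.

R = √21/12

Ratio test: |a_{n+1}/a_n| = [((n+1)² + (n+1) + 3)/(n² + n + 3)] · 8·6/7 → 48/7 as n → ∞.
Writing y = (x + 1)², the series in y has radius 7/48, so |x + 1| < √(7/48) and R = √21/12.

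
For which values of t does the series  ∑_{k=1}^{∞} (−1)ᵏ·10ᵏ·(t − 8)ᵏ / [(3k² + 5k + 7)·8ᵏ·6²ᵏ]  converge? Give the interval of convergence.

[-104/5, 184/5]

Apply the ratio test: |a_{k+1}| / |a_k| = [(3k² + 5k + 7)/(3(k+1)² + 5(k+1) + 7)] · 10/(8·36), which tends to 5/144 as k → ∞.
Hence the series converges for |t − 8| < 1/(5/144) = 144/5, so the radius of convergence is 144/5.
Endpoint t = 184/5: absolute convergence follows by limit comparison with Σ 1/k².
Check t = -104/5: the series is dominated by a constant times Σ 1/k², which converges (p = 2 > 1).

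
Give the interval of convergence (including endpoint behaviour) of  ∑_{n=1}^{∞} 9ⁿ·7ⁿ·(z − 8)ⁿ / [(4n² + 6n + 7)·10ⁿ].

The ratio of consecutive coefficients is [(4n² + 6n + 7)/(4(n+1)² + 6(n+1) + 7)] · 9·7/10 → 63/10.
Hence the series converges for |z − 8| < 1/(63/10) = 10/63, so the radius of convergence is 10/63.
Check z = 514/63: absolute convergence follows by limit comparison with Σ 1/n².
At z = 494/63: the series is dominated by a constant times Σ 1/n², which converges (p = 2 > 1).

[494/63, 514/63]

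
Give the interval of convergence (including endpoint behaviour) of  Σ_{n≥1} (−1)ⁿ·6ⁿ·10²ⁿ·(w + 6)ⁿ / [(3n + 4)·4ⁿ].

(-901/150, -899/150]

The ratio of consecutive coefficients is [(3n + 4)/(3(n+1) + 4)] · 6·100/4 → 150.
Convergence for |w + 6| · 150 < 1, i.e. |w + 6| < 1/150. So R = 1/150.
At w = -899/150: the terms alternate in sign and decrease monotonically to 0 in absolute value (size ~ c/n), so the alternating series test gives convergence.
When w = -901/150, the terms are asymptotic to a nonzero constant times 1/n, so the series diverges by limit comparison with Σ 1/n.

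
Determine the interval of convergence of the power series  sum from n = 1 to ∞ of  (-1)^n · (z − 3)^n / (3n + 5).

(2, 4]

Ratio test: |a_{n+1}/a_n| = (3n + 5)/(3(n+1) + 5) → 1 as n → ∞.
Hence R = 1.
At z = 4: convergence follows from the alternating series test (terms decrease monotonically to 0).
At z = 2: the terms behave like c/n; limit comparison with the harmonic series gives divergence.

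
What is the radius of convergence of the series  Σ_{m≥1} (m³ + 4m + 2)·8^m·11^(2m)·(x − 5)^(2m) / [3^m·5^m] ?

By the ratio test, |a_{m+1}/a_m| = [((m+1)³ + 4(m+1) + 2)/(m³ + 4m + 2)] · 8·121/(3·5) → 968/15.
Since the exponent of (x − 5) increases by 2 each term, convergence requires |x − 5|² < 15/968, hence R = √30/44.

R = √30/44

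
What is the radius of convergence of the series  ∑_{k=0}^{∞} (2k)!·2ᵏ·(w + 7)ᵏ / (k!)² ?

R = 1/8

The ratio of consecutive coefficients is (2k+1)·(2k+2)/(k+1)² · 2 → 8.
Convergence for |w + 7| · 8 < 1, i.e. |w + 7| < 1/8. So R = 1/8.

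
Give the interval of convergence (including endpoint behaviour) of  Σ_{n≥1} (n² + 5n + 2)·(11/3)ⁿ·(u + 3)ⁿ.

(-36/11, -30/11)

The ratio of consecutive coefficients is [((n+1)² + 5(n+1) + 2)/(n² + 5n + 2)] · 11/3 → 11/3.
Convergence for |u + 3| · 11/3 < 1, i.e. |u + 3| < 3/11. So R = 3/11.
Check u = -30/11: the terms have absolute value of order n², which does not tend to 0, so the series diverges by the divergence test.
When u = -36/11, the n-th term does not approach 0; divergence by the term test.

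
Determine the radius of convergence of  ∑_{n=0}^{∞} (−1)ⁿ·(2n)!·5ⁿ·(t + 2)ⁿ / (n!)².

Apply the ratio test: |a_{n+1}| / |a_n| = (2n+1)·(2n+2)/(n+1)² · 5, which tends to 20 as n → ∞.
Thus R = 1/(20) = 1/20.

R = 1/20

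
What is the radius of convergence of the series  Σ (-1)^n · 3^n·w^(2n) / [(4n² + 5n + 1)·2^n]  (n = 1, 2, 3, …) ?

Ratio test: |a_{n+1}/a_n| = [(4n² + 5n + 1)/(4(n+1)² + 5(n+1) + 1)] · 3/2 → 3/2 as n → ∞.
Writing y = w², the series in y has radius 2/3, so |w| < √(2/3) and R = √6/3.

R = √6/3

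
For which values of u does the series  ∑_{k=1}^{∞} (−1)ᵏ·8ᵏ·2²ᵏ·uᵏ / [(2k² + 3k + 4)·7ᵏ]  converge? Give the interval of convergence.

[-7/32, 7/32]

Ratio test: |a_{k+1}/a_k| = [(2k² + 3k + 4)/(2(k+1)² + 3(k+1) + 4)] · 8·4/7 → 32/7 as k → ∞.
Convergence for |u| · 32/7 < 1, i.e. |u| < 7/32. So R = 7/32.
When u = 7/32, absolute convergence follows by limit comparison with Σ 1/k².
When u = -7/32, the series is dominated by a constant times Σ 1/k², which converges (p = 2 > 1).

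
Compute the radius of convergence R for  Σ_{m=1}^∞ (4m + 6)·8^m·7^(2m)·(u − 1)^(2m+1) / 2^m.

By the ratio test, |a_{m+1}/a_m| = [(4(m+1) + 6)/(4m + 6)] · 8·49/2 → 196.
Successive powers of (u − 1) differ by 2, so the series converges when |u − 1|² · 196 < 1, i.e. |u − 1| < √(1/196) = 1/14. So R = 1/14.

R = 1/14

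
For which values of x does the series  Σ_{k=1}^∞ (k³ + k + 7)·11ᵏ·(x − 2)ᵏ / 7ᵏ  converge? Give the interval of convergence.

(15/11, 29/11)

The ratio of consecutive coefficients is [((k+1)³ + (k+1) + 7)/(k³ + k + 7)] · 11/7 → 11/7.
Hence the series converges for |x − 2| < 1/(11/7) = 7/11, so the radius of convergence is 7/11.
At x = 29/11: the terms have absolute value of order k³, which does not tend to 0, so the series diverges by the divergence test.
Endpoint x = 15/11: the terms do not tend to 0, so the series diverges.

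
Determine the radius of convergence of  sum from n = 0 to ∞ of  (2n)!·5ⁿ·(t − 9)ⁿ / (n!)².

Ratio test: |a_{n+1}/a_n| = (2n+1)·(2n+2)/(n+1)² · 5 → 20 as n → ∞.
Convergence for |t − 9| · 20 < 1, i.e. |t − 9| < 1/20. So R = 1/20.

R = 1/20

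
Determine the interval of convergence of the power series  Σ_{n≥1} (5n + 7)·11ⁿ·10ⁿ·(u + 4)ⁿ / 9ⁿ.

(-449/110, -431/110)

Ratio test: |a_{n+1}/a_n| = [(5(n+1) + 7)/(5n + 7)] · 11·10/9 → 110/9 as n → ∞.
The series converges when 110/9 · |u + 4| < 1, giving R = 9/110.
Endpoint u = -431/110: the terms do not tend to 0, so the series diverges.
When u = -449/110, the terms have absolute value of order n, which does not tend to 0, so the series diverges by the divergence test.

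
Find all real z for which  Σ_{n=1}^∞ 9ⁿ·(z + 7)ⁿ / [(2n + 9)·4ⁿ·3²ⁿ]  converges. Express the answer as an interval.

[-11, -3)

Ratio test: |a_{n+1}/a_n| = [(2n + 9)/(2(n+1) + 9)] · 9/(4·9) → 1/4 as n → ∞.
The series converges when 1/4 · |z + 7| < 1, giving R = 4.
When z = -3, comparison with the harmonic series Σ 1/n shows the series diverges.
Check z = -11: the terms alternate in sign and decrease monotonically to 0 in absolute value (size ~ c/n), so the alternating series test gives convergence.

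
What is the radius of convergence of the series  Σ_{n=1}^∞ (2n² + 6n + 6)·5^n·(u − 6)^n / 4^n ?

R = 4/5

Ratio test: |a_{n+1}/a_n| = [(2(n+1)² + 6(n+1) + 6)/(2n² + 6n + 6)] · 5/4 → 5/4 as n → ∞.
Thus R = 1/(5/4) = 4/5.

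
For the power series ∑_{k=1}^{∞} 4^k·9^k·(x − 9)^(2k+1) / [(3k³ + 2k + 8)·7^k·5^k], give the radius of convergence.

R = √35/6

By the ratio test, |a_{k+1}/a_k| = [(3k³ + 2k + 8)/(3(k+1)³ + 2(k+1) + 8)] · 4·9/(7·5) → 36/35.
Writing y = (x − 9)², the series in y has radius 35/36, so |x − 9| < √(35/36) and R = √35/6.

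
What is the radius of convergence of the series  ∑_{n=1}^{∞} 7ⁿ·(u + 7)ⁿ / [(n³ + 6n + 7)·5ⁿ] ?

R = 5/7

The ratio of consecutive coefficients is [(n³ + 6n + 7)/((n+1)³ + 6(n+1) + 7)] · 7/5 → 7/5.
Hence the series converges for |u + 7| < 1/(7/5) = 5/7, so the radius of convergence is 5/7.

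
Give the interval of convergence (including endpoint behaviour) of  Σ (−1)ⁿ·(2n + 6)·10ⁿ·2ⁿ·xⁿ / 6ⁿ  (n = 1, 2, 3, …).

By the ratio test, |a_{n+1}/a_n| = [(2(n+1) + 6)/(2n + 6)] · 10·2/6 → 10/3.
Convergence for |x| · 10/3 < 1, i.e. |x| < 3/10. So R = 3/10.
At x = 3/10: the n-th term does not approach 0; divergence by the term test.
At x = -3/10: the terms have absolute value of order n, which does not tend to 0, so the series diverges by the divergence test.

(-3/10, 3/10)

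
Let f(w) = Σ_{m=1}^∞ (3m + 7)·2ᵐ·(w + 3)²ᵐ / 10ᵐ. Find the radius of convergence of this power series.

R = √5

Ratio test: |a_{m+1}/a_m| = [(3(m+1) + 7)/(3m + 7)] · 2/10 → 1/5 as m → ∞.
Successive powers of (w + 3) differ by 2, so the series converges when |w + 3|² · 1/5 < 1, i.e. |w + 3| < √(5). So R = √5.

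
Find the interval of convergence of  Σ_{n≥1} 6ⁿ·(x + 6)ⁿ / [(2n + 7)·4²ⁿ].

[-26/3, -10/3)

By the ratio test, |a_{n+1}/a_n| = [(2n + 7)/(2(n+1) + 7)] · 6/16 → 3/8.
Thus R = 1/(3/8) = 8/3.
At x = -10/3: the terms are asymptotic to a nonzero constant times 1/n, so the series diverges by limit comparison with Σ 1/n.
When x = -26/3, convergence follows from the alternating series test (terms decrease monotonically to 0).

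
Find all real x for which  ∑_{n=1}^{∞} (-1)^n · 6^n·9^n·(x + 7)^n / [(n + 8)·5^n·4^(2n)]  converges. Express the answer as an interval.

(-229/27, -149/27]

By the ratio test, |a_{n+1}/a_n| = [(n + 8)/((n+1) + 8)] · 6·9/(5·16) → 27/40.
The series converges when 27/40 · |x + 7| < 1, giving R = 40/27.
At x = -149/27: convergence follows from the alternating series test (terms decrease monotonically to 0).
When x = -229/27, comparison with the harmonic series Σ 1/n shows the series diverges.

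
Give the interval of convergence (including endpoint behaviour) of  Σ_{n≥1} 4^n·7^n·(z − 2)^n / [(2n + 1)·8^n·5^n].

Ratio test: |a_{n+1}/a_n| = [(2n + 1)/(2(n+1) + 1)] · 4·7/(8·5) → 7/10 as n → ∞.
Hence the series converges for |z − 2| < 1/(7/10) = 10/7, so the radius of convergence is 10/7.
Check z = 24/7: the terms behave like c/n; limit comparison with the harmonic series gives divergence.
At z = 4/7: the terms alternate in sign and decrease monotonically to 0 in absolute value (size ~ c/n), so the alternating series test gives convergence.

[4/7, 24/7)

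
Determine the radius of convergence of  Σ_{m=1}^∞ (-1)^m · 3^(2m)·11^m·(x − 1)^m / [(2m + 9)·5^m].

Ratio test: |a_{m+1}/a_m| = [(2m + 9)/(2(m+1) + 9)] · 9·11/5 → 99/5 as m → ∞.
The series converges when 99/5 · |x − 1| < 1, giving R = 5/99.

R = 5/99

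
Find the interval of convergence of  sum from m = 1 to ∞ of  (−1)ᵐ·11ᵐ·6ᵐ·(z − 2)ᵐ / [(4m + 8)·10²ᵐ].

(16/33, 116/33]

Ratio test: |a_{m+1}/a_m| = [(4m + 8)/(4(m+1) + 8)] · 11·6/100 → 33/50 as m → ∞.
Convergence for |z − 2| · 33/50 < 1, i.e. |z − 2| < 50/33. So R = 50/33.
When z = 116/33, convergence follows from the alternating series test (terms decrease monotonically to 0).
When z = 16/33, the terms are asymptotic to a nonzero constant times 1/m, so the series diverges by limit comparison with Σ 1/m.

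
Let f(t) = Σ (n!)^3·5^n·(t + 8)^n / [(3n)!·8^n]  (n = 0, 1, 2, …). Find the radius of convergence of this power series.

R = 216/5

Ratio test: |a_{n+1}/a_n| = (n+1)³/[(3n+1)·(3n+2)·(3n+3)] · 5/8 → 5/216 as n → ∞.
The series converges when 5/216 · |t + 8| < 1, giving R = 216/5.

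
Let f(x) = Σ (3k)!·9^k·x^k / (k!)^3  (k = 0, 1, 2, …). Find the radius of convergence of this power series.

Ratio test: |a_{k+1}/a_k| = (3k+1)·(3k+2)·(3k+3)/(k+1)³ · 9 → 243 as k → ∞.
Convergence for |x| · 243 < 1, i.e. |x| < 1/243. So R = 1/243.

R = 1/243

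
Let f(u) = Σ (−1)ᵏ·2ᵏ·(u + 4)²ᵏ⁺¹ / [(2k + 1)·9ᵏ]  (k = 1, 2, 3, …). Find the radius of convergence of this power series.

R = 3√2/2

Ratio test: |a_{k+1}/a_k| = [(2k + 1)/(2(k+1) + 1)] · 2/9 → 2/9 as k → ∞.
Successive powers of (u + 4) differ by 2, so the series converges when |u + 4|² · 2/9 < 1, i.e. |u + 4| < √(9/2). So R = 3√2/2.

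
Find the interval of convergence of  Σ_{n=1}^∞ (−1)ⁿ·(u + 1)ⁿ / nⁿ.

(−∞, ∞)

Root test: |a_n|^(1/n) = 1/n → 0.
Since the n-th root of |a_n| tends to 0, the series converges for all real u; R = ∞.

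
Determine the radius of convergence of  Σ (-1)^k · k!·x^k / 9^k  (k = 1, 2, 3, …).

R = 0

By the ratio test, |a_{k+1}/a_k| = (k+1) · 1/9 → ∞.
Since the ratio → ∞, the series diverges for every x ≠ 0, and R = 0.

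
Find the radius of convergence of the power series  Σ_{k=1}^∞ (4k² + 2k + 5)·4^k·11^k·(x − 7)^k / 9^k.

Ratio test: |a_{k+1}/a_k| = [(4(k+1)² + 2(k+1) + 5)/(4k² + 2k + 5)] · 4·11/9 → 44/9 as k → ∞.
Convergence for |x − 7| · 44/9 < 1, i.e. |x − 7| < 9/44. So R = 9/44.

R = 9/44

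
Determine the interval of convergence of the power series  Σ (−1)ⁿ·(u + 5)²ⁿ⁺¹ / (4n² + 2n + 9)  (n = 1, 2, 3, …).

The ratio of consecutive coefficients is (4n² + 2n + 9)/(4(n+1)² + 2(n+1) + 9) → 1.
Writing y = (u + 5)², the series in y has radius 1, so |u + 5| < √(1) = 1 and R = 1.
Check u = -4: absolute convergence follows by limit comparison with Σ 1/n².
Check u = -6: the series is dominated by a constant times Σ 1/n², which converges (p = 2 > 1).

[-6, -4]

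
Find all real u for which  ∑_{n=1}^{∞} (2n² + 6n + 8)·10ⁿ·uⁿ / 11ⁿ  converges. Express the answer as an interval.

(-11/10, 11/10)

By the ratio test, |a_{n+1}/a_n| = [(2(n+1)² + 6(n+1) + 8)/(2n² + 6n + 8)] · 10/11 → 10/11.
The series converges when 10/11 · |u| < 1, giving R = 11/10.
Endpoint u = 11/10: the n-th term does not approach 0; divergence by the term test.
At u = -11/10: the n-th term does not approach 0; divergence by the term test.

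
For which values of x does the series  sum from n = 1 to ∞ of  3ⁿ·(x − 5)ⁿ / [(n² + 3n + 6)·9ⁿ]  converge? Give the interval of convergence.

Ratio test: |a_{n+1}/a_n| = [(n² + 3n + 6)/((n+1)² + 3(n+1) + 6)] · 3/9 → 1/3 as n → ∞.
Convergence for |x − 5| · 1/3 < 1, i.e. |x − 5| < 3. So R = 3.
At x = 8: the terms are on the order of 1/n², so the series converges absolutely by comparison with the p-series (p = 2 > 1).
Check x = 2: absolute convergence follows by limit comparison with Σ 1/n².

[2, 8]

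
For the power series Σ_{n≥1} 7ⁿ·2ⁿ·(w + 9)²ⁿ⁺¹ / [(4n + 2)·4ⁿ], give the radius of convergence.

By the ratio test, |a_{n+1}/a_n| = [(4n + 2)/(4(n+1) + 2)] · 7·2/4 → 7/2.
Writing y = (w + 9)², the series in y has radius 2/7, so |w + 9| < √(2/7) and R = √14/7.

R = √14/7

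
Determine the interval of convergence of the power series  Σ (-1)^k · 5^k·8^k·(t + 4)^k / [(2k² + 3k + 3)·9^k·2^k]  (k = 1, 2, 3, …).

Apply the ratio test: |a_{k+1}| / |a_k| = [(2k² + 3k + 3)/(2(k+1)² + 3(k+1) + 3)] · 5·8/(9·2), which tends to 20/9 as k → ∞.
The series converges when 20/9 · |t + 4| < 1, giving R = 9/20.
When t = -71/20, the terms are on the order of 1/k², so the series converges absolutely by comparison with the p-series (p = 2 > 1).
At t = -89/20: the series is dominated by a constant times Σ 1/k², which converges (p = 2 > 1).

[-89/20, -71/20]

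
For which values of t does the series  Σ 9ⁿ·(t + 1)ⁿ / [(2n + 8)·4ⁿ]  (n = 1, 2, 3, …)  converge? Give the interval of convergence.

[-13/9, -5/9)

The ratio of consecutive coefficients is [(2n + 8)/(2(n+1) + 8)] · 9/4 → 9/4.
The series converges when 9/4 · |t + 1| < 1, giving R = 4/9.
Endpoint t = -5/9: the terms are asymptotic to a nonzero constant times 1/n, so the series diverges by limit comparison with Σ 1/n.
At t = -13/9: convergence follows from the alternating series test (terms decrease monotonically to 0).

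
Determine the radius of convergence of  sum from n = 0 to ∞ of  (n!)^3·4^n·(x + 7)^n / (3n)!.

R = 27/4

The ratio of consecutive coefficients is (n+1)³/[(3n+1)·(3n+2)·(3n+3)] · 4 → 4/27.
Thus R = 1/(4/27) = 27/4.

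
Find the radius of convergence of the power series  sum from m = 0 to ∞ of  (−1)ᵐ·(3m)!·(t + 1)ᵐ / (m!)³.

By the ratio test, |a_{m+1}/a_m| = (3m+1)·(3m+2)·(3m+3)/(m+1)³ → 27.
Thus R = 1/(27) = 1/27.

R = 1/27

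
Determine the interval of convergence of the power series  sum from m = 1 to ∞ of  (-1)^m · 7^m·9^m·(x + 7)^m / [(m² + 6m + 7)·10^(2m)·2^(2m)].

[-841/63, -41/63]

By the ratio test, |a_{m+1}/a_m| = [(m² + 6m + 7)/((m+1)² + 6(m+1) + 7)] · 7·9/(100·4) → 63/400.
Thus R = 1/(63/400) = 400/63.
Check x = -41/63: the series is dominated by a constant times Σ 1/m², which converges (p = 2 > 1).
Check x = -841/63: absolute convergence follows by limit comparison with Σ 1/m².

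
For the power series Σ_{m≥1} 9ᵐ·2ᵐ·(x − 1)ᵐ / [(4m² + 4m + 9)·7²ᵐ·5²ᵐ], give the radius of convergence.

R = 1225/18

Apply the ratio test: |a_{m+1}| / |a_m| = [(4m² + 4m + 9)/(4(m+1)² + 4(m+1) + 9)] · 9·2/(49·25), which tends to 18/1225 as m → ∞.
Thus R = 1/(18/1225) = 1225/18.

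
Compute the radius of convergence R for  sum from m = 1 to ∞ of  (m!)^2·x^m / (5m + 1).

R = 0

By the ratio test, |a_{m+1}/a_m| = (m+1)² · (5m + 1)/(5(m+1) + 1) → ∞.
The terms grow without bound for any x ≠ 0, so R = 0 (convergence only at x = 0).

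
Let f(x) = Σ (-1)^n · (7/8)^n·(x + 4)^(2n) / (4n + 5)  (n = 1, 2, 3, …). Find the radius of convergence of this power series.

R = 2√14/7

Apply the ratio test: |a_{n+1}| / |a_n| = [(4n + 5)/(4(n+1) + 5)] · 7/8, which tends to 7/8 as n → ∞.
Writing y = (x + 4)², the series in y has radius 8/7, so |x + 4| < √(8/7) and R = 2√14/7.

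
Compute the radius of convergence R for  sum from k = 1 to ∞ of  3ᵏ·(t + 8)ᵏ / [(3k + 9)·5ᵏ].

R = 5/3

Apply the ratio test: |a_{k+1}| / |a_k| = [(3k + 9)/(3(k+1) + 9)] · 3/5, which tends to 3/5 as k → ∞.
Convergence for |t + 8| · 3/5 < 1, i.e. |t + 8| < 5/3. So R = 5/3.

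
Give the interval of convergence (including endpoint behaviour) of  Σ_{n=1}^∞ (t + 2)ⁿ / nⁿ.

Root test: |a_n|^(1/n) = 1/n → 0.
The limit is 0 for every t, so R = ∞.

(−∞, ∞)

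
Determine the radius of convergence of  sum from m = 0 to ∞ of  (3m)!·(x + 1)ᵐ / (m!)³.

By the ratio test, |a_{m+1}/a_m| = (3m+1)·(3m+2)·(3m+3)/(m+1)³ → 27.
Convergence for |x + 1| · 27 < 1, i.e. |x + 1| < 1/27. So R = 1/27.

R = 1/27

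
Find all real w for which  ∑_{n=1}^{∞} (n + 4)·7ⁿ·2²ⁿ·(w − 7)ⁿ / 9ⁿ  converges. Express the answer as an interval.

(187/28, 205/28)

The ratio of consecutive coefficients is [((n+1) + 4)/(n + 4)] · 7·4/9 → 28/9.
The series converges when 28/9 · |w − 7| < 1, giving R = 9/28.
Check w = 205/28: the n-th term does not approach 0; divergence by the term test.
When w = 187/28, the n-th term does not approach 0; divergence by the term test.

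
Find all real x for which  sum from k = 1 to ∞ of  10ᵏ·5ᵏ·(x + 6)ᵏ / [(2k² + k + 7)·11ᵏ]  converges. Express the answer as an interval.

[-311/50, -289/50]

By the ratio test, |a_{k+1}/a_k| = [(2k² + k + 7)/(2(k+1)² + (k+1) + 7)] · 10·5/11 → 50/11.
Convergence for |x + 6| · 50/11 < 1, i.e. |x + 6| < 11/50. So R = 11/50.
Check x = -289/50: absolute convergence follows by limit comparison with Σ 1/k².
Check x = -311/50: the terms are on the order of 1/k², so the series converges absolutely by comparison with the p-series (p = 2 > 1).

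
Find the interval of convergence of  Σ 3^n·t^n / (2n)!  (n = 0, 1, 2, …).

(−∞, ∞)

Apply the ratio test: |a_{n+1}| / |a_n| = 3 · 1/[(2n+1)·(2n+2)], which tends to 0 as n → ∞.
The limit is 0, so the series converges for all t; R = ∞.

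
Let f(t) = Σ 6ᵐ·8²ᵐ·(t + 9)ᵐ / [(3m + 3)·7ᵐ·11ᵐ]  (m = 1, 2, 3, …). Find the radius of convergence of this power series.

By the ratio test, |a_{m+1}/a_m| = [(3m + 3)/(3(m+1) + 3)] · 6·64/(7·11) → 384/77.
Thus R = 1/(384/77) = 77/384.

R = 77/384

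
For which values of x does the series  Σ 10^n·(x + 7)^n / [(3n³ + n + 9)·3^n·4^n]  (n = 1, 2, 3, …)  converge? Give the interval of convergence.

Ratio test: |a_{n+1}/a_n| = [(3n³ + n + 9)/(3(n+1)³ + (n+1) + 9)] · 10/(3·4) → 5/6 as n → ∞.
Thus R = 1/(5/6) = 6/5.
At x = -29/5: the series is dominated by a constant times Σ 1/n³, which converges (p = 3 > 1).
When x = -41/5, absolute convergence follows by limit comparison with Σ 1/n³.

[-41/5, -29/5]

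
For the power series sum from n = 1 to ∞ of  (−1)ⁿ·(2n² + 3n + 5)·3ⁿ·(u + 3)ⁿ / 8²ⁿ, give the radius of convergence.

R = 64/3

By the ratio test, |a_{n+1}/a_n| = [(2(n+1)² + 3(n+1) + 5)/(2n² + 3n + 5)] · 3/64 → 3/64.
Hence the series converges for |u + 3| < 1/(3/64) = 64/3, so the radius of convergence is 64/3.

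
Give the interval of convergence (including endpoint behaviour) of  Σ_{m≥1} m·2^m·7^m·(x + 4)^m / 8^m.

The ratio of consecutive coefficients is [(m+1)/m] · 2·7/8 → 7/4.
Hence the series converges for |x + 4| < 1/(7/4) = 4/7, so the radius of convergence is 4/7.
Check x = -24/7: the terms do not tend to 0, so the series diverges.
At x = -32/7: the terms have absolute value of order m, which does not tend to 0, so the series diverges by the divergence test.

(-32/7, -24/7)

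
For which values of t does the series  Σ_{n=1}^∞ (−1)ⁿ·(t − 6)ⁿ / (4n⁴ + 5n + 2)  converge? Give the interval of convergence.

By the ratio test, |a_{n+1}/a_n| = (4n⁴ + 5n + 2)/(4(n+1)⁴ + 5(n+1) + 2) → 1.
So the series converges when |t − 6| < 1 and diverges when |t − 6| > 1; R = 1.
At t = 7: the series is dominated by a constant times Σ 1/n⁴, which converges (p = 4 > 1).
Endpoint t = 5: the series is dominated by a constant times Σ 1/n⁴, which converges (p = 4 > 1).

[5, 7]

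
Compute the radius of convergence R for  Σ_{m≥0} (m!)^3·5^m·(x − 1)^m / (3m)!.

Apply the ratio test: |a_{m+1}| / |a_m| = (m+1)³/[(3m+1)·(3m+2)·(3m+3)] · 5, which tends to 5/27 as m → ∞.
Thus R = 1/(5/27) = 27/5.

R = 27/5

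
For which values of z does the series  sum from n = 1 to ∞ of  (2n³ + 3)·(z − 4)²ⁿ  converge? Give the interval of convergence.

(3, 5)

Ratio test: |a_{n+1}/a_n| = (2(n+1)³ + 3)/(2n³ + 3) → 1 as n → ∞.
Since the exponent of (z − 4) increases by 2 each term, convergence requires |z − 4|² < 1, hence R = 1.
Check z = 5: the n-th term does not approach 0; divergence by the term test.
At z = 3: the n-th term does not approach 0; divergence by the term test.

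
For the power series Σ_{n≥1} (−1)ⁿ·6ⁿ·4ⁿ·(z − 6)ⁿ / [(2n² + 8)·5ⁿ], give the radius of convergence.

R = 5/24

By the ratio test, |a_{n+1}/a_n| = [(2n² + 8)/(2(n+1)² + 8)] · 6·4/5 → 24/5.
Hence the series converges for |z − 6| < 1/(24/5) = 5/24, so the radius of convergence is 5/24.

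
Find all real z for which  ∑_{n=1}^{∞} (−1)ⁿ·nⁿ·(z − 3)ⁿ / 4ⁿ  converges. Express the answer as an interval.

{3}

Applying the root test, |a_n|^(1/n) = n/4 → ∞.
Since the n-th root of |a_n| is unbounded, the series converges only at z = 3; R = 0.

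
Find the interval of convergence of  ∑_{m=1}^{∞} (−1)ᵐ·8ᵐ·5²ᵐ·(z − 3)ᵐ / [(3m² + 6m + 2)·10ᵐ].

By the ratio test, |a_{m+1}/a_m| = [(3m² + 6m + 2)/(3(m+1)² + 6(m+1) + 2)] · 8·25/10 → 20.
The series converges when 20 · |z − 3| < 1, giving R = 1/20.
Endpoint z = 61/20: the series is dominated by a constant times Σ 1/m², which converges (p = 2 > 1).
At z = 59/20: absolute convergence follows by limit comparison with Σ 1/m².

[59/20, 61/20]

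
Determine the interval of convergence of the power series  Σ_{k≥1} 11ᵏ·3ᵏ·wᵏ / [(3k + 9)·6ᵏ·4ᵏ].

Ratio test: |a_{k+1}/a_k| = [(3k + 9)/(3(k+1) + 9)] · 11·3/(6·4) → 11/8 as k → ∞.
The series converges when 11/8 · |w| < 1, giving R = 8/11.
Check w = 8/11: comparison with the harmonic series Σ 1/k shows the series diverges.
Endpoint w = -8/11: convergence follows from the alternating series test (terms decrease monotonically to 0).

[-8/11, 8/11)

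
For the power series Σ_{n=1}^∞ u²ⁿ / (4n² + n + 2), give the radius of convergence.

R = 1

Apply the ratio test: |a_{n+1}| / |a_n| = (4n² + n + 2)/(4(n+1)² + (n+1) + 2), which tends to 1 as n → ∞.
Since the exponent of u increases by 2 each term, convergence requires |u|² < 1, hence R = 1.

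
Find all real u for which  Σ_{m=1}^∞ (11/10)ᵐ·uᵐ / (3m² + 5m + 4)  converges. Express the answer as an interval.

[-10/11, 10/11]

Apply the ratio test: |a_{m+1}| / |a_m| = [(3m² + 5m + 4)/(3(m+1)² + 5(m+1) + 4)] · 11/10, which tends to 11/10 as m → ∞.
Thus R = 1/(11/10) = 10/11.
Check u = 10/11: the series is dominated by a constant times Σ 1/m², which converges (p = 2 > 1).
When u = -10/11, the series is dominated by a constant times Σ 1/m², which converges (p = 2 > 1).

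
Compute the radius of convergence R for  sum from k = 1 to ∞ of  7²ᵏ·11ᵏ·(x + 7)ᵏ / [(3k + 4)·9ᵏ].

Ratio test: |a_{k+1}/a_k| = [(3k + 4)/(3(k+1) + 4)] · 49·11/9 → 539/9 as k → ∞.
Thus R = 1/(539/9) = 9/539.

R = 9/539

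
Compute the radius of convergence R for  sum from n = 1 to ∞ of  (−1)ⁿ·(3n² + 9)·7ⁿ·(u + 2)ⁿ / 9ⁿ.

By the ratio test, |a_{n+1}/a_n| = [(3(n+1)² + 9)/(3n² + 9)] · 7/9 → 7/9.
Thus R = 1/(7/9) = 9/7.

R = 9/7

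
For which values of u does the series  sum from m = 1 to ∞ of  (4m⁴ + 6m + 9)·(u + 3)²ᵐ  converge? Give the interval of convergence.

Ratio test: |a_{m+1}/a_m| = (4(m+1)⁴ + 6(m+1) + 9)/(4m⁴ + 6m + 9) → 1 as m → ∞.
Successive powers of (u + 3) differ by 2, so the series converges when |u + 3|² · 1 < 1, i.e. |u + 3| < √(1) = 1. So R = 1.
When u = -2, the terms have absolute value of order m⁴, which does not tend to 0, so the series diverges by the divergence test.
Check u = -4: the terms do not tend to 0, so the series diverges.

(-4, -2)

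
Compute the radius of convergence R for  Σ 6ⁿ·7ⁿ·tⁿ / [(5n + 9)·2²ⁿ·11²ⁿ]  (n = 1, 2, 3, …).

The ratio of consecutive coefficients is [(5n + 9)/(5(n+1) + 9)] · 6·7/(4·121) → 21/242.
Thus R = 1/(21/242) = 242/21.

R = 242/21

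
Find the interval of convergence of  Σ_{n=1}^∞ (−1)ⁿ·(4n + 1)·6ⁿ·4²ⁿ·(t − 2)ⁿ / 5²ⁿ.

(167/96, 217/96)

Ratio test: |a_{n+1}/a_n| = [(4(n+1) + 1)/(4n + 1)] · 6·16/25 → 96/25 as n → ∞.
Hence the series converges for |t − 2| < 1/(96/25) = 25/96, so the radius of convergence is 25/96.
Endpoint t = 217/96: the terms do not tend to 0, so the series diverges.
Check t = 167/96: the terms have absolute value of order n, which does not tend to 0, so the series diverges by the divergence test.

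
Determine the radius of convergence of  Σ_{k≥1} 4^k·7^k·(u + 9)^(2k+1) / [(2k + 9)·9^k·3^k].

Ratio test: |a_{k+1}/a_k| = [(2k + 9)/(2(k+1) + 9)] · 4·7/(9·3) → 28/27 as k → ∞.
Successive powers of (u + 9) differ by 2, so the series converges when |u + 9|² · 28/27 < 1, i.e. |u + 9| < √(27/28). So R = 3√21/14.

R = 3√21/14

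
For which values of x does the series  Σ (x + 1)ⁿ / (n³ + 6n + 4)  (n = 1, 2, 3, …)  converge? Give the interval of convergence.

[-2, 0]

By the ratio test, |a_{n+1}/a_n| = (n³ + 6n + 4)/((n+1)³ + 6(n+1) + 4) → 1.
Convergence for |x + 1| < 1, so R = 1.
At x = 0: the terms are on the order of 1/n³, so the series converges absolutely by comparison with the p-series (p = 3 > 1).
Check x = -2: the terms are on the order of 1/n³, so the series converges absolutely by comparison with the p-series (p = 3 > 1).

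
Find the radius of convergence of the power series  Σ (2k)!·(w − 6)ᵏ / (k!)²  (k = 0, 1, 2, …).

Ratio test: |a_{k+1}/a_k| = (2k+1)·(2k+2)/(k+1)² → 4 as k → ∞.
The series converges when 4 · |w − 6| < 1, giving R = 1/4.

R = 1/4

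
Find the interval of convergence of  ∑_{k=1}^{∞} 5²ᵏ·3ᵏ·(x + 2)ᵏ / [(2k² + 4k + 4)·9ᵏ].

Ratio test: |a_{k+1}/a_k| = [(2k² + 4k + 4)/(2(k+1)² + 4(k+1) + 4)] · 25·3/9 → 25/3 as k → ∞.
Thus R = 1/(25/3) = 3/25.
Endpoint x = -47/25: the terms are on the order of 1/k², so the series converges absolutely by comparison with the p-series (p = 2 > 1).
Check x = -53/25: absolute convergence follows by limit comparison with Σ 1/k².

[-53/25, -47/25]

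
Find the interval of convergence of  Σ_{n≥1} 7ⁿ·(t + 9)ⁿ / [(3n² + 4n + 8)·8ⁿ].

Ratio test: |a_{n+1}/a_n| = [(3n² + 4n + 8)/(3(n+1)² + 4(n+1) + 8)] · 7/8 → 7/8 as n → ∞.
Thus R = 1/(7/8) = 8/7.
When t = -55/7, absolute convergence follows by limit comparison with Σ 1/n².
When t = -71/7, the terms are on the order of 1/n², so the series converges absolutely by comparison with the p-series (p = 2 > 1).

[-71/7, -55/7]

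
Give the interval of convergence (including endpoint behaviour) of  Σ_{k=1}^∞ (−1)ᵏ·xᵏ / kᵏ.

(−∞, ∞)

By the Cauchy root test, |a_k|^(1/k) = 1/k → 0.
Since the k-th root of |a_k| tends to 0, the series converges for all real x; R = ∞.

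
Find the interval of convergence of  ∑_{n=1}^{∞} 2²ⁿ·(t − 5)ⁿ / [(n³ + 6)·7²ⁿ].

Apply the ratio test: |a_{n+1}| / |a_n| = [(n³ + 6)/((n+1)³ + 6)] · 4/49, which tends to 4/49 as n → ∞.
Thus R = 1/(4/49) = 49/4.
When t = 69/4, the terms are on the order of 1/n³, so the series converges absolutely by comparison with the p-series (p = 3 > 1).
At t = -29/4: the terms are on the order of 1/n³, so the series converges absolutely by comparison with the p-series (p = 3 > 1).

[-29/4, 69/4]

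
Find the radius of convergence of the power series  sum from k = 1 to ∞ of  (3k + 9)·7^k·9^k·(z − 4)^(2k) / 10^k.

R = √70/21

Apply the ratio test: |a_{k+1}| / |a_k| = [(3(k+1) + 9)/(3k + 9)] · 7·9/10, which tends to 63/10 as k → ∞.
Successive powers of (z − 4) differ by 2, so the series converges when |z − 4|² · 63/10 < 1, i.e. |z − 4| < √(10/63). So R = √70/21.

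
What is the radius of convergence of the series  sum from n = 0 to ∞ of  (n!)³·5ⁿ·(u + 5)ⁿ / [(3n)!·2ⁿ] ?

Apply the ratio test: |a_{n+1}| / |a_n| = (n+1)³/[(3n+1)·(3n+2)·(3n+3)] · 5/2, which tends to 5/54 as n → ∞.
Hence the series converges for |u + 5| < 1/(5/54) = 54/5, so the radius of convergence is 54/5.

R = 54/5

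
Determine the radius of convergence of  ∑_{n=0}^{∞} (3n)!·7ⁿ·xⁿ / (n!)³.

The ratio of consecutive coefficients is (3n+1)·(3n+2)·(3n+3)/(n+1)³ · 7 → 189.
Convergence for |x| · 189 < 1, i.e. |x| < 1/189. So R = 1/189.

R = 1/189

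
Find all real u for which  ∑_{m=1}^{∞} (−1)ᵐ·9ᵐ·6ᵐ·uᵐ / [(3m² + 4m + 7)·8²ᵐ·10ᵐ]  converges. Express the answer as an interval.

[-320/27, 320/27]

Apply the ratio test: |a_{m+1}| / |a_m| = [(3m² + 4m + 7)/(3(m+1)² + 4(m+1) + 7)] · 9·6/(64·10), which tends to 27/320 as m → ∞.
The series converges when 27/320 · |u| < 1, giving R = 320/27.
At u = 320/27: absolute convergence follows by limit comparison with Σ 1/m².
Endpoint u = -320/27: the series is dominated by a constant times Σ 1/m², which converges (p = 2 > 1).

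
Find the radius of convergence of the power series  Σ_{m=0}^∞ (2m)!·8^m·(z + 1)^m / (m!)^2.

The ratio of consecutive coefficients is (2m+1)·(2m+2)/(m+1)² · 8 → 32.
Thus R = 1/(32) = 1/32.

R = 1/32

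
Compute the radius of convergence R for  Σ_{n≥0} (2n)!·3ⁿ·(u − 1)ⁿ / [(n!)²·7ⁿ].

R = 7/12

Ratio test: |a_{n+1}/a_n| = (2n+1)·(2n+2)/(n+1)² · 3/7 → 12/7 as n → ∞.
The series converges when 12/7 · |u − 1| < 1, giving R = 7/12.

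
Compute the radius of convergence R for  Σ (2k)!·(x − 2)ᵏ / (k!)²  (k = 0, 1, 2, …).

R = 1/4

Ratio test: |a_{k+1}/a_k| = (2k+1)·(2k+2)/(k+1)² → 4 as k → ∞.
The series converges when 4 · |x − 2| < 1, giving R = 1/4.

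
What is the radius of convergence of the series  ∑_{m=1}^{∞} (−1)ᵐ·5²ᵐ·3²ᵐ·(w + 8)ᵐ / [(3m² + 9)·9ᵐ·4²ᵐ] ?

R = 16/25

The ratio of consecutive coefficients is [(3m² + 9)/(3(m+1)² + 9)] · 25·9/(9·16) → 25/16.
Thus R = 1/(25/16) = 16/25.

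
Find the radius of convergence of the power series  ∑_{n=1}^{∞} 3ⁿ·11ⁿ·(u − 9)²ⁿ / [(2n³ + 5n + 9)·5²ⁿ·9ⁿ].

Apply the ratio test: |a_{n+1}| / |a_n| = [(2n³ + 5n + 9)/(2(n+1)³ + 5(n+1) + 9)] · 3·11/(25·9), which tends to 11/75 as n → ∞.
Since the exponent of (u − 9) increases by 2 each term, convergence requires |u − 9|² < 75/11, hence R = 5√33/11.

R = 5√33/11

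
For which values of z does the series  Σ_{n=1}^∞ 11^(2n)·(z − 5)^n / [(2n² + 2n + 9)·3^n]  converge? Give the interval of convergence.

[602/121, 608/121]

Ratio test: |a_{n+1}/a_n| = [(2n² + 2n + 9)/(2(n+1)² + 2(n+1) + 9)] · 121/3 → 121/3 as n → ∞.
Hence the series converges for |z − 5| < 1/(121/3) = 3/121, so the radius of convergence is 3/121.
Check z = 608/121: absolute convergence follows by limit comparison with Σ 1/n².
Check z = 602/121: the terms are on the order of 1/n², so the series converges absolutely by comparison with the p-series (p = 2 > 1).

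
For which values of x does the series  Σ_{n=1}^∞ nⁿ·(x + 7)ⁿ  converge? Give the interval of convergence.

Applying the root test, |a_n|^(1/n) = n → ∞.
The root grows without bound, so R = 0 (convergence only at x = -7).

{-7}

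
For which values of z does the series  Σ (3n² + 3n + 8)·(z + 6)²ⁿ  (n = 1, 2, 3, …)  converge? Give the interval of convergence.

The ratio of consecutive coefficients is (3(n+1)² + 3(n+1) + 8)/(3n² + 3n + 8) → 1.
Successive powers of (z + 6) differ by 2, so the series converges when |z + 6|² · 1 < 1, i.e. |z + 6| < √(1) = 1. So R = 1.
Check z = -5: the n-th term does not approach 0; divergence by the term test.
When z = -7, the terms do not tend to 0, so the series diverges.

(-7, -5)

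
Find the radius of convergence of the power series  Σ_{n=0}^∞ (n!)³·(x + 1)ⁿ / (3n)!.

R = 27

Ratio test: |a_{n+1}/a_n| = (n+1)³/[(3n+1)·(3n+2)·(3n+3)] → 1/27 as n → ∞.
Hence the series converges for |x + 1| < 1/(1/27) = 27, so the radius of convergence is 27.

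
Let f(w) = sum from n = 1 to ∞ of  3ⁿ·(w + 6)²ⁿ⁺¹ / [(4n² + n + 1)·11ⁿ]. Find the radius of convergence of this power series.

R = √33/3

By the ratio test, |a_{n+1}/a_n| = [(4n² + n + 1)/(4(n+1)² + (n+1) + 1)] · 3/11 → 3/11.
Since the exponent of (w + 6) increases by 2 each term, convergence requires |w + 6|² < 11/3, hence R = √33/3.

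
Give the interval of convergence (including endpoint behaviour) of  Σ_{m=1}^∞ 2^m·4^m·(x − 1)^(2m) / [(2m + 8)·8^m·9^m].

By the ratio test, |a_{m+1}/a_m| = [(2m + 8)/(2(m+1) + 8)] · 2·4/(8·9) → 1/9.
Since the exponent of (x − 1) increases by 2 each term, convergence requires |x − 1|² < 9, hence R = 3.
Endpoint x = 4: comparison with the harmonic series Σ 1/m shows the series diverges.
At x = -2: comparison with the harmonic series Σ 1/m shows the series diverges.

(-2, 4)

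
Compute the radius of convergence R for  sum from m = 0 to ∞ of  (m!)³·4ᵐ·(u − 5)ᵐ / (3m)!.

R = 27/4

By the ratio test, |a_{m+1}/a_m| = (m+1)³/[(3m+1)·(3m+2)·(3m+3)] · 4 → 4/27.
Convergence for |u − 5| · 4/27 < 1, i.e. |u − 5| < 27/4. So R = 27/4.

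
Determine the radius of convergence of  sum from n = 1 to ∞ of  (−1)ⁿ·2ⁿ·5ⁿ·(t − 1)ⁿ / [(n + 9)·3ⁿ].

Apply the ratio test: |a_{n+1}| / |a_n| = [(n + 9)/((n+1) + 9)] · 2·5/3, which tends to 10/3 as n → ∞.
Hence the series converges for |t − 1| < 1/(10/3) = 3/10, so the radius of convergence is 3/10.

R = 3/10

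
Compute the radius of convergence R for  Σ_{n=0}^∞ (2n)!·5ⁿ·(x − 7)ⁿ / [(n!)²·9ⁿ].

R = 9/20

The ratio of consecutive coefficients is (2n+1)·(2n+2)/(n+1)² · 5/9 → 20/9.
Convergence for |x − 7| · 20/9 < 1, i.e. |x − 7| < 9/20. So R = 9/20.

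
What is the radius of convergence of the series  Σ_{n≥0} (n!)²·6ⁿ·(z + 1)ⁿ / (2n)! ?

R = 2/3

The ratio of consecutive coefficients is (n+1)²/[(2n+1)·(2n+2)] · 6 → 3/2.
Thus R = 1/(3/2) = 2/3.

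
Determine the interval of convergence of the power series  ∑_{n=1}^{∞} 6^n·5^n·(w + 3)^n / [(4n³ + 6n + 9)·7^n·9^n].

[-51/10, -9/10]

Ratio test: |a_{n+1}/a_n| = [(4n³ + 6n + 9)/(4(n+1)³ + 6(n+1) + 9)] · 6·5/(7·9) → 10/21 as n → ∞.
Thus R = 1/(10/21) = 21/10.
When w = -9/10, the terms are on the order of 1/n³, so the series converges absolutely by comparison with the p-series (p = 3 > 1).
When w = -51/10, absolute convergence follows by limit comparison with Σ 1/n³.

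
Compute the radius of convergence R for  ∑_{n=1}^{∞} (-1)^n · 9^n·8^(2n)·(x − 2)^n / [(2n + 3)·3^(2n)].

The ratio of consecutive coefficients is [(2n + 3)/(2(n+1) + 3)] · 9·64/9 → 64.
Thus R = 1/(64) = 1/64.

R = 1/64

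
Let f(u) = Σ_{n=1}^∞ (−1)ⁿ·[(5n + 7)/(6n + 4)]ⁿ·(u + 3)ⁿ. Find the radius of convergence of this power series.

R = 6/5

Applying the root test, |a_n|^(1/n) = (5n + 7)/(6n + 4) → 5/6.
The series converges when 5/6 · |u + 3| < 1, giving R = 6/5.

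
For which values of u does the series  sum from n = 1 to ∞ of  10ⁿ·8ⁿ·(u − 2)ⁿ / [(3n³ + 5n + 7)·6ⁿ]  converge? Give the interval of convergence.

By the ratio test, |a_{n+1}/a_n| = [(3n³ + 5n + 7)/(3(n+1)³ + 5(n+1) + 7)] · 10·8/6 → 40/3.
The series converges when 40/3 · |u − 2| < 1, giving R = 3/40.
When u = 83/40, absolute convergence follows by limit comparison with Σ 1/n³.
Endpoint u = 77/40: the terms are on the order of 1/n³, so the series converges absolutely by comparison with the p-series (p = 3 > 1).

[77/40, 83/40]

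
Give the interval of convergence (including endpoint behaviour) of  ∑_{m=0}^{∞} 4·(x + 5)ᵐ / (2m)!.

(−∞, ∞)

The ratio of consecutive coefficients is 4/4 · 1/[(2m+1)·(2m+2)] → 0.
The ratio tends to 0 regardless of x, hence R = ∞.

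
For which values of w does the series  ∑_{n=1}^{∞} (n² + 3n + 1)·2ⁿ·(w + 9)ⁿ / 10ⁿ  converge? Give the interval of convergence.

By the ratio test, |a_{n+1}/a_n| = [((n+1)² + 3(n+1) + 1)/(n² + 3n + 1)] · 2/10 → 1/5.
Hence the series converges for |w + 9| < 1/(1/5) = 5, so the radius of convergence is 5.
Check w = -4: the terms have absolute value of order n², which does not tend to 0, so the series diverges by the divergence test.
Endpoint w = -14: the terms do not tend to 0, so the series diverges.

(-14, -4)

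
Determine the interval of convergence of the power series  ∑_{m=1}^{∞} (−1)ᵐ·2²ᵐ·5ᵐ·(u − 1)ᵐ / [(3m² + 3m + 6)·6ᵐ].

[7/10, 13/10]

By the ratio test, |a_{m+1}/a_m| = [(3m² + 3m + 6)/(3(m+1)² + 3(m+1) + 6)] · 4·5/6 → 10/3.
Hence the series converges for |u − 1| < 1/(10/3) = 3/10, so the radius of convergence is 3/10.
Check u = 13/10: absolute convergence follows by limit comparison with Σ 1/m².
When u = 7/10, the terms are on the order of 1/m², so the series converges absolutely by comparison with the p-series (p = 2 > 1).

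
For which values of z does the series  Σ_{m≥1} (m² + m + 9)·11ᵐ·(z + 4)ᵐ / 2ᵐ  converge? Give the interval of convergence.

(-46/11, -42/11)

Apply the ratio test: |a_{m+1}| / |a_m| = [((m+1)² + (m+1) + 9)/(m² + m + 9)] · 11/2, which tends to 11/2 as m → ∞.
The series converges when 11/2 · |z + 4| < 1, giving R = 2/11.
Check z = -42/11: the terms have absolute value of order m², which does not tend to 0, so the series diverges by the divergence test.
Endpoint z = -46/11: the m-th term does not approach 0; divergence by the term test.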